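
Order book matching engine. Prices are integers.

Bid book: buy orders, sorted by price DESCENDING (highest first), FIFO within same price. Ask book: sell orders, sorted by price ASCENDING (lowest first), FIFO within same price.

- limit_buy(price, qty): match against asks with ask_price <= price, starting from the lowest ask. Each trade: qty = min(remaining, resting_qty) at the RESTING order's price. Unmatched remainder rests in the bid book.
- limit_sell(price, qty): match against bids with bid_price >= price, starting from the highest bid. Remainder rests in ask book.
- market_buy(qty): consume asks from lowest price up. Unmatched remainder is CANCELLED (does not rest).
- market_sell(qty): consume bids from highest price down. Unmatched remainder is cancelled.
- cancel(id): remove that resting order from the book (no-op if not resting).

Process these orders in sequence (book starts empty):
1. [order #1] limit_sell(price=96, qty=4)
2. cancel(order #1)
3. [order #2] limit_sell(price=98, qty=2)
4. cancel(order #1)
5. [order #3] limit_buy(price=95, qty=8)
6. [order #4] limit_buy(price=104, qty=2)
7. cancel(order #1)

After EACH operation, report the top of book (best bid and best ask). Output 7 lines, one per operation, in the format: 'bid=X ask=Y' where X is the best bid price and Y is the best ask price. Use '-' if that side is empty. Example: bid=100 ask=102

After op 1 [order #1] limit_sell(price=96, qty=4): fills=none; bids=[-] asks=[#1:4@96]
After op 2 cancel(order #1): fills=none; bids=[-] asks=[-]
After op 3 [order #2] limit_sell(price=98, qty=2): fills=none; bids=[-] asks=[#2:2@98]
After op 4 cancel(order #1): fills=none; bids=[-] asks=[#2:2@98]
After op 5 [order #3] limit_buy(price=95, qty=8): fills=none; bids=[#3:8@95] asks=[#2:2@98]
After op 6 [order #4] limit_buy(price=104, qty=2): fills=#4x#2:2@98; bids=[#3:8@95] asks=[-]
After op 7 cancel(order #1): fills=none; bids=[#3:8@95] asks=[-]

Answer: bid=- ask=96
bid=- ask=-
bid=- ask=98
bid=- ask=98
bid=95 ask=98
bid=95 ask=-
bid=95 ask=-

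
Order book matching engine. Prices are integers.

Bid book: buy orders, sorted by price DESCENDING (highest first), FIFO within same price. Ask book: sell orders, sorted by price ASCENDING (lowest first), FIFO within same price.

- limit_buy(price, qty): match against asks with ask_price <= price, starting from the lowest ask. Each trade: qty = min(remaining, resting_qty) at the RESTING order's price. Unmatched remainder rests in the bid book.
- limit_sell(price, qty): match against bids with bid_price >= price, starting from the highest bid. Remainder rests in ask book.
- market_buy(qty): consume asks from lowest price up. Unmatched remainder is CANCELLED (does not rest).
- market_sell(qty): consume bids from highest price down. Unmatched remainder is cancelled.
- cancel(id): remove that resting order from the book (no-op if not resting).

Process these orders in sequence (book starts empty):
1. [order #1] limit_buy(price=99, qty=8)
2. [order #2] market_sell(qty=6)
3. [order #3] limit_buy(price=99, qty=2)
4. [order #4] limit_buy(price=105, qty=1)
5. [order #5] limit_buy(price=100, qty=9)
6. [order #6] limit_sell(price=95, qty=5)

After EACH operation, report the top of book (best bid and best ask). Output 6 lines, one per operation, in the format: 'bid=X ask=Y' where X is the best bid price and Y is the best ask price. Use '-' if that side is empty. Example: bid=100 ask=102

After op 1 [order #1] limit_buy(price=99, qty=8): fills=none; bids=[#1:8@99] asks=[-]
After op 2 [order #2] market_sell(qty=6): fills=#1x#2:6@99; bids=[#1:2@99] asks=[-]
After op 3 [order #3] limit_buy(price=99, qty=2): fills=none; bids=[#1:2@99 #3:2@99] asks=[-]
After op 4 [order #4] limit_buy(price=105, qty=1): fills=none; bids=[#4:1@105 #1:2@99 #3:2@99] asks=[-]
After op 5 [order #5] limit_buy(price=100, qty=9): fills=none; bids=[#4:1@105 #5:9@100 #1:2@99 #3:2@99] asks=[-]
After op 6 [order #6] limit_sell(price=95, qty=5): fills=#4x#6:1@105 #5x#6:4@100; bids=[#5:5@100 #1:2@99 #3:2@99] asks=[-]

Answer: bid=99 ask=-
bid=99 ask=-
bid=99 ask=-
bid=105 ask=-
bid=105 ask=-
bid=100 ask=-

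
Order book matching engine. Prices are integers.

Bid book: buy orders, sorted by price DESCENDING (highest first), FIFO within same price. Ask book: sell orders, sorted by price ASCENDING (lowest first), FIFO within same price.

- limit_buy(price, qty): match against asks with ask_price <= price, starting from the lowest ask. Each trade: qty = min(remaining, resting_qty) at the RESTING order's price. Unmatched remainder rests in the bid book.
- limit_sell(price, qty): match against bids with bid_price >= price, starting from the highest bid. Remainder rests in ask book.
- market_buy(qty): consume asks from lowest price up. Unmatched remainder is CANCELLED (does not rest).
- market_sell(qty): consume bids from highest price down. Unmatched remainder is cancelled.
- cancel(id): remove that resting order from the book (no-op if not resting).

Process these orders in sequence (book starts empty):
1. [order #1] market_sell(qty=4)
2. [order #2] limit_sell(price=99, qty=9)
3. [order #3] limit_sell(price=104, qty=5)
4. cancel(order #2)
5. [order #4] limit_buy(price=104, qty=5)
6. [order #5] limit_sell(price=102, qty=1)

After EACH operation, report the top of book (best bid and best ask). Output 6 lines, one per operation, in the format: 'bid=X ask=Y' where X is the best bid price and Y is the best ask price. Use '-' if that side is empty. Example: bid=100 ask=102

Answer: bid=- ask=-
bid=- ask=99
bid=- ask=99
bid=- ask=104
bid=- ask=-
bid=- ask=102

Derivation:
After op 1 [order #1] market_sell(qty=4): fills=none; bids=[-] asks=[-]
After op 2 [order #2] limit_sell(price=99, qty=9): fills=none; bids=[-] asks=[#2:9@99]
After op 3 [order #3] limit_sell(price=104, qty=5): fills=none; bids=[-] asks=[#2:9@99 #3:5@104]
After op 4 cancel(order #2): fills=none; bids=[-] asks=[#3:5@104]
After op 5 [order #4] limit_buy(price=104, qty=5): fills=#4x#3:5@104; bids=[-] asks=[-]
After op 6 [order #5] limit_sell(price=102, qty=1): fills=none; bids=[-] asks=[#5:1@102]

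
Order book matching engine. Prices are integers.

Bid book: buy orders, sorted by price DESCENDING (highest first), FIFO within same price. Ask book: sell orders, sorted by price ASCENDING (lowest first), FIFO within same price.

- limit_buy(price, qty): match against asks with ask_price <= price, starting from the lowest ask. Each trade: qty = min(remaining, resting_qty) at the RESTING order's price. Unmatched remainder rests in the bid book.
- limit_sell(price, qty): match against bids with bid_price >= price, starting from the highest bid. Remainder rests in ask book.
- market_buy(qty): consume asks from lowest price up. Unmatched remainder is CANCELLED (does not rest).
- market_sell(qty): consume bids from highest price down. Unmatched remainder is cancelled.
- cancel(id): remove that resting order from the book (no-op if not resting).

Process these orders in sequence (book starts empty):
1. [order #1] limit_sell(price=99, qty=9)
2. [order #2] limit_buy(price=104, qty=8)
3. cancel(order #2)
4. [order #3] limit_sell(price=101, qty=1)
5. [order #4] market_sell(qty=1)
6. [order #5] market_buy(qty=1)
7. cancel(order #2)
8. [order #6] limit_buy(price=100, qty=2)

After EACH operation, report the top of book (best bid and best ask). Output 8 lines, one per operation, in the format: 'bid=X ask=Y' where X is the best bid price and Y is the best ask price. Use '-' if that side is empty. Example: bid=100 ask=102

Answer: bid=- ask=99
bid=- ask=99
bid=- ask=99
bid=- ask=99
bid=- ask=99
bid=- ask=101
bid=- ask=101
bid=100 ask=101

Derivation:
After op 1 [order #1] limit_sell(price=99, qty=9): fills=none; bids=[-] asks=[#1:9@99]
After op 2 [order #2] limit_buy(price=104, qty=8): fills=#2x#1:8@99; bids=[-] asks=[#1:1@99]
After op 3 cancel(order #2): fills=none; bids=[-] asks=[#1:1@99]
After op 4 [order #3] limit_sell(price=101, qty=1): fills=none; bids=[-] asks=[#1:1@99 #3:1@101]
After op 5 [order #4] market_sell(qty=1): fills=none; bids=[-] asks=[#1:1@99 #3:1@101]
After op 6 [order #5] market_buy(qty=1): fills=#5x#1:1@99; bids=[-] asks=[#3:1@101]
After op 7 cancel(order #2): fills=none; bids=[-] asks=[#3:1@101]
After op 8 [order #6] limit_buy(price=100, qty=2): fills=none; bids=[#6:2@100] asks=[#3:1@101]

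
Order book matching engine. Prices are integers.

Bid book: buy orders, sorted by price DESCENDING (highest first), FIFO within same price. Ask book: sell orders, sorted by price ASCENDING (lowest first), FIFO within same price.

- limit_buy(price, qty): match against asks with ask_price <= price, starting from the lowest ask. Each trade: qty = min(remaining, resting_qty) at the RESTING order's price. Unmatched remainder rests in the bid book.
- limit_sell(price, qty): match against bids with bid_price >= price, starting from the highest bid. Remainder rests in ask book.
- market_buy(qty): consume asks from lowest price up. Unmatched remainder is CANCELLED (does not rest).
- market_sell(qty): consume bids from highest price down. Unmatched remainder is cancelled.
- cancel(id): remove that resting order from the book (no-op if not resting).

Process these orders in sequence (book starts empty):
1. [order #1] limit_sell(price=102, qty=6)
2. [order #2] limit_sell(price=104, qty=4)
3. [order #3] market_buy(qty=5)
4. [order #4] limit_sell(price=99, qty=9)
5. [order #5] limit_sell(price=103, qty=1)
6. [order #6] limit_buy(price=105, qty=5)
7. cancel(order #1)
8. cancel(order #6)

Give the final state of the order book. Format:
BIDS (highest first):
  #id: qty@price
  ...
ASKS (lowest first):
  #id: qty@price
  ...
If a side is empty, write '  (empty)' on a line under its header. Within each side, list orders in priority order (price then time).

Answer: BIDS (highest first):
  (empty)
ASKS (lowest first):
  #4: 4@99
  #5: 1@103
  #2: 4@104

Derivation:
After op 1 [order #1] limit_sell(price=102, qty=6): fills=none; bids=[-] asks=[#1:6@102]
After op 2 [order #2] limit_sell(price=104, qty=4): fills=none; bids=[-] asks=[#1:6@102 #2:4@104]
After op 3 [order #3] market_buy(qty=5): fills=#3x#1:5@102; bids=[-] asks=[#1:1@102 #2:4@104]
After op 4 [order #4] limit_sell(price=99, qty=9): fills=none; bids=[-] asks=[#4:9@99 #1:1@102 #2:4@104]
After op 5 [order #5] limit_sell(price=103, qty=1): fills=none; bids=[-] asks=[#4:9@99 #1:1@102 #5:1@103 #2:4@104]
After op 6 [order #6] limit_buy(price=105, qty=5): fills=#6x#4:5@99; bids=[-] asks=[#4:4@99 #1:1@102 #5:1@103 #2:4@104]
After op 7 cancel(order #1): fills=none; bids=[-] asks=[#4:4@99 #5:1@103 #2:4@104]
After op 8 cancel(order #6): fills=none; bids=[-] asks=[#4:4@99 #5:1@103 #2:4@104]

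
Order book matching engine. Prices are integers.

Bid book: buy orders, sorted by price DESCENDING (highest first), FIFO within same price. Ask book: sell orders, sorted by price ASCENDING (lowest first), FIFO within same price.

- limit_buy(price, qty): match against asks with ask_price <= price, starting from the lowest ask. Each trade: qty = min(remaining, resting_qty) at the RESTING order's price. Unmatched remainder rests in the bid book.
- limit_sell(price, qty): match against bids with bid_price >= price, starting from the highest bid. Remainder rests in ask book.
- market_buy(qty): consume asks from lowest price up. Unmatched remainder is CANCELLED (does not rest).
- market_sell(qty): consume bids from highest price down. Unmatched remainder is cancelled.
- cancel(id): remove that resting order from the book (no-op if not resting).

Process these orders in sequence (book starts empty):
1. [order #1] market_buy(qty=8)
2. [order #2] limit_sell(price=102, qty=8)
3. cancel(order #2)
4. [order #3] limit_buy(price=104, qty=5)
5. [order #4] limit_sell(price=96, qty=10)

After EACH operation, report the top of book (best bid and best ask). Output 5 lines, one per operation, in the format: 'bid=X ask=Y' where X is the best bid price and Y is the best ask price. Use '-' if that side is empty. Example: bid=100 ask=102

After op 1 [order #1] market_buy(qty=8): fills=none; bids=[-] asks=[-]
After op 2 [order #2] limit_sell(price=102, qty=8): fills=none; bids=[-] asks=[#2:8@102]
After op 3 cancel(order #2): fills=none; bids=[-] asks=[-]
After op 4 [order #3] limit_buy(price=104, qty=5): fills=none; bids=[#3:5@104] asks=[-]
After op 5 [order #4] limit_sell(price=96, qty=10): fills=#3x#4:5@104; bids=[-] asks=[#4:5@96]

Answer: bid=- ask=-
bid=- ask=102
bid=- ask=-
bid=104 ask=-
bid=- ask=96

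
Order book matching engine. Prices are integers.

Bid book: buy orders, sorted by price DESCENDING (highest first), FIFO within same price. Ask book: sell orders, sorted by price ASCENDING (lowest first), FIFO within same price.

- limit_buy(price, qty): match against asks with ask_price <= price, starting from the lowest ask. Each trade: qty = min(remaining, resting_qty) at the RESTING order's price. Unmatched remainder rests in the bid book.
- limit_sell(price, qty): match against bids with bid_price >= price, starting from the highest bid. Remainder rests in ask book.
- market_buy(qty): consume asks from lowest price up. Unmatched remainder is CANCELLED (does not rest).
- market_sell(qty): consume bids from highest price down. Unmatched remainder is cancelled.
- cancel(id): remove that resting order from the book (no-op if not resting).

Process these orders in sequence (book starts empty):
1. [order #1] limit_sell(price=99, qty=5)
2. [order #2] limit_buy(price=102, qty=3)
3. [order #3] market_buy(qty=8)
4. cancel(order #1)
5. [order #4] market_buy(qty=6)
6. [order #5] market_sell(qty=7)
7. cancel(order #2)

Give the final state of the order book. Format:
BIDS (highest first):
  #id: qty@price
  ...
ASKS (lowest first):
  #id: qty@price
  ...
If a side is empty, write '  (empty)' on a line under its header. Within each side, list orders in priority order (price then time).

Answer: BIDS (highest first):
  (empty)
ASKS (lowest first):
  (empty)

Derivation:
After op 1 [order #1] limit_sell(price=99, qty=5): fills=none; bids=[-] asks=[#1:5@99]
After op 2 [order #2] limit_buy(price=102, qty=3): fills=#2x#1:3@99; bids=[-] asks=[#1:2@99]
After op 3 [order #3] market_buy(qty=8): fills=#3x#1:2@99; bids=[-] asks=[-]
After op 4 cancel(order #1): fills=none; bids=[-] asks=[-]
After op 5 [order #4] market_buy(qty=6): fills=none; bids=[-] asks=[-]
After op 6 [order #5] market_sell(qty=7): fills=none; bids=[-] asks=[-]
After op 7 cancel(order #2): fills=none; bids=[-] asks=[-]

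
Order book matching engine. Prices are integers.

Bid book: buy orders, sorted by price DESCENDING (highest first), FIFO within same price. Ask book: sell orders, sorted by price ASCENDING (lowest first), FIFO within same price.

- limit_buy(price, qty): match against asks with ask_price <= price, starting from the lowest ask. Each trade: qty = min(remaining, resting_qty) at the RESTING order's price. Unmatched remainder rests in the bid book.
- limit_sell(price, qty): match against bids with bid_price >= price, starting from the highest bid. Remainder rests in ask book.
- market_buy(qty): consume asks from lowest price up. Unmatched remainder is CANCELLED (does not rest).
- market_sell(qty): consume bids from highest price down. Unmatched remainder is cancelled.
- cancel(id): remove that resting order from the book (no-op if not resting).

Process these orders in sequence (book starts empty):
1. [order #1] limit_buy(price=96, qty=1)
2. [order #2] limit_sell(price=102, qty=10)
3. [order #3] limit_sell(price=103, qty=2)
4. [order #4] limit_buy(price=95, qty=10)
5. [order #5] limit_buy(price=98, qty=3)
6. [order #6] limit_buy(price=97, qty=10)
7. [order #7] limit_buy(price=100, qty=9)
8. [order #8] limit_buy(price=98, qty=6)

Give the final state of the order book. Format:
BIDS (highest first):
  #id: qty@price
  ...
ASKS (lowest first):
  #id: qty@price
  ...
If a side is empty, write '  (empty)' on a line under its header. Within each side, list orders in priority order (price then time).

After op 1 [order #1] limit_buy(price=96, qty=1): fills=none; bids=[#1:1@96] asks=[-]
After op 2 [order #2] limit_sell(price=102, qty=10): fills=none; bids=[#1:1@96] asks=[#2:10@102]
After op 3 [order #3] limit_sell(price=103, qty=2): fills=none; bids=[#1:1@96] asks=[#2:10@102 #3:2@103]
After op 4 [order #4] limit_buy(price=95, qty=10): fills=none; bids=[#1:1@96 #4:10@95] asks=[#2:10@102 #3:2@103]
After op 5 [order #5] limit_buy(price=98, qty=3): fills=none; bids=[#5:3@98 #1:1@96 #4:10@95] asks=[#2:10@102 #3:2@103]
After op 6 [order #6] limit_buy(price=97, qty=10): fills=none; bids=[#5:3@98 #6:10@97 #1:1@96 #4:10@95] asks=[#2:10@102 #3:2@103]
After op 7 [order #7] limit_buy(price=100, qty=9): fills=none; bids=[#7:9@100 #5:3@98 #6:10@97 #1:1@96 #4:10@95] asks=[#2:10@102 #3:2@103]
After op 8 [order #8] limit_buy(price=98, qty=6): fills=none; bids=[#7:9@100 #5:3@98 #8:6@98 #6:10@97 #1:1@96 #4:10@95] asks=[#2:10@102 #3:2@103]

Answer: BIDS (highest first):
  #7: 9@100
  #5: 3@98
  #8: 6@98
  #6: 10@97
  #1: 1@96
  #4: 10@95
ASKS (lowest first):
  #2: 10@102
  #3: 2@103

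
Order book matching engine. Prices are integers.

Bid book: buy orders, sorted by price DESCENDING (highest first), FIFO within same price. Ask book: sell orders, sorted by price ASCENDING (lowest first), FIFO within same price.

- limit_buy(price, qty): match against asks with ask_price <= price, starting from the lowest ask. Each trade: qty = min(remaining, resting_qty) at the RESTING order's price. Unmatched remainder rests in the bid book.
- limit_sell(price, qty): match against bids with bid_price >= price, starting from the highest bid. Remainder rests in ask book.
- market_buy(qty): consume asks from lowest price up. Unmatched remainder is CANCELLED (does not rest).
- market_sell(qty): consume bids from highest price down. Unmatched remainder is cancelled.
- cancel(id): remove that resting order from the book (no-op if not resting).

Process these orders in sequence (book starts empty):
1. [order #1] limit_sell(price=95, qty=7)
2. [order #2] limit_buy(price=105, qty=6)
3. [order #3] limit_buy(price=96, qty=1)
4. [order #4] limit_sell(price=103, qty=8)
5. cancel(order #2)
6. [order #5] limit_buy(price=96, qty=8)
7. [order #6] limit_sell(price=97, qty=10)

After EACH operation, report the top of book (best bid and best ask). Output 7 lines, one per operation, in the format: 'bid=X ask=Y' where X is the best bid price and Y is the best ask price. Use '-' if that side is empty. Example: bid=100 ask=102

After op 1 [order #1] limit_sell(price=95, qty=7): fills=none; bids=[-] asks=[#1:7@95]
After op 2 [order #2] limit_buy(price=105, qty=6): fills=#2x#1:6@95; bids=[-] asks=[#1:1@95]
After op 3 [order #3] limit_buy(price=96, qty=1): fills=#3x#1:1@95; bids=[-] asks=[-]
After op 4 [order #4] limit_sell(price=103, qty=8): fills=none; bids=[-] asks=[#4:8@103]
After op 5 cancel(order #2): fills=none; bids=[-] asks=[#4:8@103]
After op 6 [order #5] limit_buy(price=96, qty=8): fills=none; bids=[#5:8@96] asks=[#4:8@103]
After op 7 [order #6] limit_sell(price=97, qty=10): fills=none; bids=[#5:8@96] asks=[#6:10@97 #4:8@103]

Answer: bid=- ask=95
bid=- ask=95
bid=- ask=-
bid=- ask=103
bid=- ask=103
bid=96 ask=103
bid=96 ask=97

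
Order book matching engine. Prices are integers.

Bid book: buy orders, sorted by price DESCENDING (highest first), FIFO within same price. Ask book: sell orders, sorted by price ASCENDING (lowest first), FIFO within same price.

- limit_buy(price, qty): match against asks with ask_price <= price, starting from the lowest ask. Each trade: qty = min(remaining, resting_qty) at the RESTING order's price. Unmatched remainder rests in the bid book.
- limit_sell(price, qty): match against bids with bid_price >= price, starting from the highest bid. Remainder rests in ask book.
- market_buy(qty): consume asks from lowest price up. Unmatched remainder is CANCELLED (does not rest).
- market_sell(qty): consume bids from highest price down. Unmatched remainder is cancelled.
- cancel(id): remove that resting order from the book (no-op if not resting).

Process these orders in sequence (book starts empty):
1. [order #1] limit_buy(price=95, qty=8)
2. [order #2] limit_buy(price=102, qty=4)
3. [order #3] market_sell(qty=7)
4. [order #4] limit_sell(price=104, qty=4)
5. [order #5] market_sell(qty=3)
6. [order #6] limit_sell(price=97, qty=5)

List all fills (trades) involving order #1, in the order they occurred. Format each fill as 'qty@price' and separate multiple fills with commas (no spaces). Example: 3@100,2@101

After op 1 [order #1] limit_buy(price=95, qty=8): fills=none; bids=[#1:8@95] asks=[-]
After op 2 [order #2] limit_buy(price=102, qty=4): fills=none; bids=[#2:4@102 #1:8@95] asks=[-]
After op 3 [order #3] market_sell(qty=7): fills=#2x#3:4@102 #1x#3:3@95; bids=[#1:5@95] asks=[-]
After op 4 [order #4] limit_sell(price=104, qty=4): fills=none; bids=[#1:5@95] asks=[#4:4@104]
After op 5 [order #5] market_sell(qty=3): fills=#1x#5:3@95; bids=[#1:2@95] asks=[#4:4@104]
After op 6 [order #6] limit_sell(price=97, qty=5): fills=none; bids=[#1:2@95] asks=[#6:5@97 #4:4@104]

Answer: 3@95,3@95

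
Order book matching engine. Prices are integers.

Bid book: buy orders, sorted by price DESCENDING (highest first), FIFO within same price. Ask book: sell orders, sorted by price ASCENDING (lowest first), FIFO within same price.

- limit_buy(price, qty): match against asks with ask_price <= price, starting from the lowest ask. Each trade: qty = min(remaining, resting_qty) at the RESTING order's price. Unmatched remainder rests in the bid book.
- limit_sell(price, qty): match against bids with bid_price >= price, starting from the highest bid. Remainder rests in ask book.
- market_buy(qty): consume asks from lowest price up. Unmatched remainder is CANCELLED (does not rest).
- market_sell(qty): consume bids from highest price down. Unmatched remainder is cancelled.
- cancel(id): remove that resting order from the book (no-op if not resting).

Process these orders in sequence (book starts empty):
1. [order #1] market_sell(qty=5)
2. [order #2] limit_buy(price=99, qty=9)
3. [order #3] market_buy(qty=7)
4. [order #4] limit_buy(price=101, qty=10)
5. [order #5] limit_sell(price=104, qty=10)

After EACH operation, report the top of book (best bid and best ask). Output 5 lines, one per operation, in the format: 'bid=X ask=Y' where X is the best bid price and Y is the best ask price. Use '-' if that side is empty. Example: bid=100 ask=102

Answer: bid=- ask=-
bid=99 ask=-
bid=99 ask=-
bid=101 ask=-
bid=101 ask=104

Derivation:
After op 1 [order #1] market_sell(qty=5): fills=none; bids=[-] asks=[-]
After op 2 [order #2] limit_buy(price=99, qty=9): fills=none; bids=[#2:9@99] asks=[-]
After op 3 [order #3] market_buy(qty=7): fills=none; bids=[#2:9@99] asks=[-]
After op 4 [order #4] limit_buy(price=101, qty=10): fills=none; bids=[#4:10@101 #2:9@99] asks=[-]
After op 5 [order #5] limit_sell(price=104, qty=10): fills=none; bids=[#4:10@101 #2:9@99] asks=[#5:10@104]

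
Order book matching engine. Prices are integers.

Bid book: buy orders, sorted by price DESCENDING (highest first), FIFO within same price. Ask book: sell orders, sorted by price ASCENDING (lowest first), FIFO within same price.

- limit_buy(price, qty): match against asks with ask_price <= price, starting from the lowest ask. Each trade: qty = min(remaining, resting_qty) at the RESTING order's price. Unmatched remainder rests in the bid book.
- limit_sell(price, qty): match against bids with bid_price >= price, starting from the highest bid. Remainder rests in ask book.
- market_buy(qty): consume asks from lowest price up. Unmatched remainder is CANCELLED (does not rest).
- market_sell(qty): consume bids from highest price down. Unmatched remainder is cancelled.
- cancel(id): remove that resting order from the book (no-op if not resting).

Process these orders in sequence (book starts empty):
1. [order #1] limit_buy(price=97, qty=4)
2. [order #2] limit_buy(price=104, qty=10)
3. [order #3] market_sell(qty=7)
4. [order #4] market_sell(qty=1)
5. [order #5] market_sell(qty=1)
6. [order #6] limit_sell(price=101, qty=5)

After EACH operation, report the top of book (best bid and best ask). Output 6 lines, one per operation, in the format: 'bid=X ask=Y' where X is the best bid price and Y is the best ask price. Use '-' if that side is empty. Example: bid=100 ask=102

Answer: bid=97 ask=-
bid=104 ask=-
bid=104 ask=-
bid=104 ask=-
bid=104 ask=-
bid=97 ask=101

Derivation:
After op 1 [order #1] limit_buy(price=97, qty=4): fills=none; bids=[#1:4@97] asks=[-]
After op 2 [order #2] limit_buy(price=104, qty=10): fills=none; bids=[#2:10@104 #1:4@97] asks=[-]
After op 3 [order #3] market_sell(qty=7): fills=#2x#3:7@104; bids=[#2:3@104 #1:4@97] asks=[-]
After op 4 [order #4] market_sell(qty=1): fills=#2x#4:1@104; bids=[#2:2@104 #1:4@97] asks=[-]
After op 5 [order #5] market_sell(qty=1): fills=#2x#5:1@104; bids=[#2:1@104 #1:4@97] asks=[-]
After op 6 [order #6] limit_sell(price=101, qty=5): fills=#2x#6:1@104; bids=[#1:4@97] asks=[#6:4@101]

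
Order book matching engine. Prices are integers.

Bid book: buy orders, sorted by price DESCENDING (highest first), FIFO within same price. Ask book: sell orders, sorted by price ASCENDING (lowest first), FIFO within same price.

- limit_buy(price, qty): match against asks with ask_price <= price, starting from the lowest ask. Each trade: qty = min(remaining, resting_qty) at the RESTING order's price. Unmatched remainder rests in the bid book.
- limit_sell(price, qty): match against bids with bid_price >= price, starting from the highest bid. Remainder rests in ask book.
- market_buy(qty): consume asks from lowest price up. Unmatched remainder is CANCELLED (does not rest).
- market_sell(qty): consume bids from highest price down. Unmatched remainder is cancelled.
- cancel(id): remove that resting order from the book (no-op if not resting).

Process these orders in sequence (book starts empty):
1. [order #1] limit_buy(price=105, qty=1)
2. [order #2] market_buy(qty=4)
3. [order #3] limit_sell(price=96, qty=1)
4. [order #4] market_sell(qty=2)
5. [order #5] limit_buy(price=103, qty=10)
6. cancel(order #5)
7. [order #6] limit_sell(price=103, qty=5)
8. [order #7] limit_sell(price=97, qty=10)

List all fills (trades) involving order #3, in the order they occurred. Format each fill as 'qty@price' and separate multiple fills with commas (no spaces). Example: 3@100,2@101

After op 1 [order #1] limit_buy(price=105, qty=1): fills=none; bids=[#1:1@105] asks=[-]
After op 2 [order #2] market_buy(qty=4): fills=none; bids=[#1:1@105] asks=[-]
After op 3 [order #3] limit_sell(price=96, qty=1): fills=#1x#3:1@105; bids=[-] asks=[-]
After op 4 [order #4] market_sell(qty=2): fills=none; bids=[-] asks=[-]
After op 5 [order #5] limit_buy(price=103, qty=10): fills=none; bids=[#5:10@103] asks=[-]
After op 6 cancel(order #5): fills=none; bids=[-] asks=[-]
After op 7 [order #6] limit_sell(price=103, qty=5): fills=none; bids=[-] asks=[#6:5@103]
After op 8 [order #7] limit_sell(price=97, qty=10): fills=none; bids=[-] asks=[#7:10@97 #6:5@103]

Answer: 1@105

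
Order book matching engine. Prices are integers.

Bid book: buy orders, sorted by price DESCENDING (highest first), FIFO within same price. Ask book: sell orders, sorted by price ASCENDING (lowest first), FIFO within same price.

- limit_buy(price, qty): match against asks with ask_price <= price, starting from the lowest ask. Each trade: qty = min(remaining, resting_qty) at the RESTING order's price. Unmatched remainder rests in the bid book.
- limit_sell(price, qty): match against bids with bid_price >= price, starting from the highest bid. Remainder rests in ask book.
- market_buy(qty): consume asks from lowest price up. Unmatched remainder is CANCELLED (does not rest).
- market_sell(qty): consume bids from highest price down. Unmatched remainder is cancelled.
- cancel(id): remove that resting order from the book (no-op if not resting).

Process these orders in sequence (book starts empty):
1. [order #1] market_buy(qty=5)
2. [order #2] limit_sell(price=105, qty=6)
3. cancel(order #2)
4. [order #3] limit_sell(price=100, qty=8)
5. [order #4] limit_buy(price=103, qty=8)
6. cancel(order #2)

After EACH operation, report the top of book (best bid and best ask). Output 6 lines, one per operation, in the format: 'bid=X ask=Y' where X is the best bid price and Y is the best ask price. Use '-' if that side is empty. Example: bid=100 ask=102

After op 1 [order #1] market_buy(qty=5): fills=none; bids=[-] asks=[-]
After op 2 [order #2] limit_sell(price=105, qty=6): fills=none; bids=[-] asks=[#2:6@105]
After op 3 cancel(order #2): fills=none; bids=[-] asks=[-]
After op 4 [order #3] limit_sell(price=100, qty=8): fills=none; bids=[-] asks=[#3:8@100]
After op 5 [order #4] limit_buy(price=103, qty=8): fills=#4x#3:8@100; bids=[-] asks=[-]
After op 6 cancel(order #2): fills=none; bids=[-] asks=[-]

Answer: bid=- ask=-
bid=- ask=105
bid=- ask=-
bid=- ask=100
bid=- ask=-
bid=- ask=-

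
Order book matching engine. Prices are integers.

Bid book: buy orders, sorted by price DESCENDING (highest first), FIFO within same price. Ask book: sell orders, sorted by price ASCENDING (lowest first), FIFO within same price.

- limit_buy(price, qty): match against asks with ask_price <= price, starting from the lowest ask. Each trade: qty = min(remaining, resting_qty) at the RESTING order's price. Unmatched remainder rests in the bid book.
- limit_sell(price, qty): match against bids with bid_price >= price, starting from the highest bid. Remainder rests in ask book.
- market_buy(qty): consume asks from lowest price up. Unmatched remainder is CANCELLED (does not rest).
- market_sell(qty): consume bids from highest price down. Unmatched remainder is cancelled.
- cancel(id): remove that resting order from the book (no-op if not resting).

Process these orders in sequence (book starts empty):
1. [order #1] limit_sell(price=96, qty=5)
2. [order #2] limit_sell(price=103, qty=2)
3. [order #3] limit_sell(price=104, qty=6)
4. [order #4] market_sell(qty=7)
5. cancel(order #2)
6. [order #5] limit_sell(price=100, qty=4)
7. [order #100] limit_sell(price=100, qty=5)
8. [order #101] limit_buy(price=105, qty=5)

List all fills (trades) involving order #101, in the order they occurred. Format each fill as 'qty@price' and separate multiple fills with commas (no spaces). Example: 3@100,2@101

After op 1 [order #1] limit_sell(price=96, qty=5): fills=none; bids=[-] asks=[#1:5@96]
After op 2 [order #2] limit_sell(price=103, qty=2): fills=none; bids=[-] asks=[#1:5@96 #2:2@103]
After op 3 [order #3] limit_sell(price=104, qty=6): fills=none; bids=[-] asks=[#1:5@96 #2:2@103 #3:6@104]
After op 4 [order #4] market_sell(qty=7): fills=none; bids=[-] asks=[#1:5@96 #2:2@103 #3:6@104]
After op 5 cancel(order #2): fills=none; bids=[-] asks=[#1:5@96 #3:6@104]
After op 6 [order #5] limit_sell(price=100, qty=4): fills=none; bids=[-] asks=[#1:5@96 #5:4@100 #3:6@104]
After op 7 [order #100] limit_sell(price=100, qty=5): fills=none; bids=[-] asks=[#1:5@96 #5:4@100 #100:5@100 #3:6@104]
After op 8 [order #101] limit_buy(price=105, qty=5): fills=#101x#1:5@96; bids=[-] asks=[#5:4@100 #100:5@100 #3:6@104]

Answer: 5@96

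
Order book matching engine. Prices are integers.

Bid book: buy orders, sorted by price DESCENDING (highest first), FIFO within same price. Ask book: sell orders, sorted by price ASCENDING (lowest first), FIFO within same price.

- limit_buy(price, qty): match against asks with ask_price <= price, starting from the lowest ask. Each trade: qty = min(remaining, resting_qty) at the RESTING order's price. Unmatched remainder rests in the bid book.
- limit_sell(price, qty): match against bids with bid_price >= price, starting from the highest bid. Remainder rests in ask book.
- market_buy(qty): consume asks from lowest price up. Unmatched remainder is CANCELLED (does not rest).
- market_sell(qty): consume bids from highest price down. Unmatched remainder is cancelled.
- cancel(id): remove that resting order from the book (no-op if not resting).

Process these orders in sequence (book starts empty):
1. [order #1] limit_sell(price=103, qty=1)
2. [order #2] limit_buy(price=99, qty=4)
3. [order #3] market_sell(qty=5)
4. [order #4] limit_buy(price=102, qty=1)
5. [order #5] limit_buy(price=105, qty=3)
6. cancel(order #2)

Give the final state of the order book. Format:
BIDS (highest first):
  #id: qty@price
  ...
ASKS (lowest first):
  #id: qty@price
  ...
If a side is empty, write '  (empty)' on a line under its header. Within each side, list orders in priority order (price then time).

After op 1 [order #1] limit_sell(price=103, qty=1): fills=none; bids=[-] asks=[#1:1@103]
After op 2 [order #2] limit_buy(price=99, qty=4): fills=none; bids=[#2:4@99] asks=[#1:1@103]
After op 3 [order #3] market_sell(qty=5): fills=#2x#3:4@99; bids=[-] asks=[#1:1@103]
After op 4 [order #4] limit_buy(price=102, qty=1): fills=none; bids=[#4:1@102] asks=[#1:1@103]
After op 5 [order #5] limit_buy(price=105, qty=3): fills=#5x#1:1@103; bids=[#5:2@105 #4:1@102] asks=[-]
After op 6 cancel(order #2): fills=none; bids=[#5:2@105 #4:1@102] asks=[-]

Answer: BIDS (highest first):
  #5: 2@105
  #4: 1@102
ASKS (lowest first):
  (empty)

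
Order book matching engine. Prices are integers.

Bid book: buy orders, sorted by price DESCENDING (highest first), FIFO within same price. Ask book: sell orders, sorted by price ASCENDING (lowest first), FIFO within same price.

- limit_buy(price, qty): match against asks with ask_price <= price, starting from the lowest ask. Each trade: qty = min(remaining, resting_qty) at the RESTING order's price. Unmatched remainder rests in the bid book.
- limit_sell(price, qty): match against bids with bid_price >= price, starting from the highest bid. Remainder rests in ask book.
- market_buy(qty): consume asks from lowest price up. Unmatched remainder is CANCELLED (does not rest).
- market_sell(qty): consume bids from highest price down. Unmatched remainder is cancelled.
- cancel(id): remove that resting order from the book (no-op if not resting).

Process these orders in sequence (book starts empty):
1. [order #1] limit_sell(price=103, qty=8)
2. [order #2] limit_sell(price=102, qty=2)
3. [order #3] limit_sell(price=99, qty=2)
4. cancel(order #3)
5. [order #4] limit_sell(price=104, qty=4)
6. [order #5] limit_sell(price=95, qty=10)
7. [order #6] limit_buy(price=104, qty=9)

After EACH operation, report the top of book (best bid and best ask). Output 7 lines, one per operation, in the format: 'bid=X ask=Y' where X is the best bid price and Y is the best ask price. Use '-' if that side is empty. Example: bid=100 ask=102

Answer: bid=- ask=103
bid=- ask=102
bid=- ask=99
bid=- ask=102
bid=- ask=102
bid=- ask=95
bid=- ask=95

Derivation:
After op 1 [order #1] limit_sell(price=103, qty=8): fills=none; bids=[-] asks=[#1:8@103]
After op 2 [order #2] limit_sell(price=102, qty=2): fills=none; bids=[-] asks=[#2:2@102 #1:8@103]
After op 3 [order #3] limit_sell(price=99, qty=2): fills=none; bids=[-] asks=[#3:2@99 #2:2@102 #1:8@103]
After op 4 cancel(order #3): fills=none; bids=[-] asks=[#2:2@102 #1:8@103]
After op 5 [order #4] limit_sell(price=104, qty=4): fills=none; bids=[-] asks=[#2:2@102 #1:8@103 #4:4@104]
After op 6 [order #5] limit_sell(price=95, qty=10): fills=none; bids=[-] asks=[#5:10@95 #2:2@102 #1:8@103 #4:4@104]
After op 7 [order #6] limit_buy(price=104, qty=9): fills=#6x#5:9@95; bids=[-] asks=[#5:1@95 #2:2@102 #1:8@103 #4:4@104]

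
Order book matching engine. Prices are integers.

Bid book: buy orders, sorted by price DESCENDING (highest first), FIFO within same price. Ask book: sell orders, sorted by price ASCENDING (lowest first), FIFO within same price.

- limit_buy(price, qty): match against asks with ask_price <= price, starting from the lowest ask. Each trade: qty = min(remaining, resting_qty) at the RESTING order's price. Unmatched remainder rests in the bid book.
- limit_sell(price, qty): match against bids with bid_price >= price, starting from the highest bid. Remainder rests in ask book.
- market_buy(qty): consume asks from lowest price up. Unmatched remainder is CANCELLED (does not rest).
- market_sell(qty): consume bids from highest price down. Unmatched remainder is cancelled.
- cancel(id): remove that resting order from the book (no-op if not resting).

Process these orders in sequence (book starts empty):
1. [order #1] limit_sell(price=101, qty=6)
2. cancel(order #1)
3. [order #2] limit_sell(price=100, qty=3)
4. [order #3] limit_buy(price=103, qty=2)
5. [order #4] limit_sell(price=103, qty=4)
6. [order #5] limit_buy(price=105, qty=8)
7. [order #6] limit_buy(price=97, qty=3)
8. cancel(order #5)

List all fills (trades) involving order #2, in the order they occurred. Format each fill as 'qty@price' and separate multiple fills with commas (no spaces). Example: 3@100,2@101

After op 1 [order #1] limit_sell(price=101, qty=6): fills=none; bids=[-] asks=[#1:6@101]
After op 2 cancel(order #1): fills=none; bids=[-] asks=[-]
After op 3 [order #2] limit_sell(price=100, qty=3): fills=none; bids=[-] asks=[#2:3@100]
After op 4 [order #3] limit_buy(price=103, qty=2): fills=#3x#2:2@100; bids=[-] asks=[#2:1@100]
After op 5 [order #4] limit_sell(price=103, qty=4): fills=none; bids=[-] asks=[#2:1@100 #4:4@103]
After op 6 [order #5] limit_buy(price=105, qty=8): fills=#5x#2:1@100 #5x#4:4@103; bids=[#5:3@105] asks=[-]
After op 7 [order #6] limit_buy(price=97, qty=3): fills=none; bids=[#5:3@105 #6:3@97] asks=[-]
After op 8 cancel(order #5): fills=none; bids=[#6:3@97] asks=[-]

Answer: 2@100,1@100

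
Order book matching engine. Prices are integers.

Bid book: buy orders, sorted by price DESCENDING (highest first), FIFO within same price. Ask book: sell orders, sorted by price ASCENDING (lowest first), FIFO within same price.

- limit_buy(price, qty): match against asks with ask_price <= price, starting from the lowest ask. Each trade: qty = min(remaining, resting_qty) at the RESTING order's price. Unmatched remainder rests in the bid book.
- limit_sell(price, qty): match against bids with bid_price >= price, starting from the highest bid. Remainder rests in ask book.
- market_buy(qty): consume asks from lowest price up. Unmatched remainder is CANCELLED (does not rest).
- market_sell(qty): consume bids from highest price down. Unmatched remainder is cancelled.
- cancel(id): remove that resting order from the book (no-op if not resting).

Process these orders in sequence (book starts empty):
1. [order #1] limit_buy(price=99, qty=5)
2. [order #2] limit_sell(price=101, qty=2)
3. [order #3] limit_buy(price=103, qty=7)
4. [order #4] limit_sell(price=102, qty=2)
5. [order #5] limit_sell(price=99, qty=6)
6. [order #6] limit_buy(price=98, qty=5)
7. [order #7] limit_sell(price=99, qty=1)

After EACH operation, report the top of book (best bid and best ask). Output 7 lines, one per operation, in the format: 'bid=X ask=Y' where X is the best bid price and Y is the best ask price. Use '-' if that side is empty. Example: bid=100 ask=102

Answer: bid=99 ask=-
bid=99 ask=101
bid=103 ask=-
bid=103 ask=-
bid=99 ask=-
bid=99 ask=-
bid=99 ask=-

Derivation:
After op 1 [order #1] limit_buy(price=99, qty=5): fills=none; bids=[#1:5@99] asks=[-]
After op 2 [order #2] limit_sell(price=101, qty=2): fills=none; bids=[#1:5@99] asks=[#2:2@101]
After op 3 [order #3] limit_buy(price=103, qty=7): fills=#3x#2:2@101; bids=[#3:5@103 #1:5@99] asks=[-]
After op 4 [order #4] limit_sell(price=102, qty=2): fills=#3x#4:2@103; bids=[#3:3@103 #1:5@99] asks=[-]
After op 5 [order #5] limit_sell(price=99, qty=6): fills=#3x#5:3@103 #1x#5:3@99; bids=[#1:2@99] asks=[-]
After op 6 [order #6] limit_buy(price=98, qty=5): fills=none; bids=[#1:2@99 #6:5@98] asks=[-]
After op 7 [order #7] limit_sell(price=99, qty=1): fills=#1x#7:1@99; bids=[#1:1@99 #6:5@98] asks=[-]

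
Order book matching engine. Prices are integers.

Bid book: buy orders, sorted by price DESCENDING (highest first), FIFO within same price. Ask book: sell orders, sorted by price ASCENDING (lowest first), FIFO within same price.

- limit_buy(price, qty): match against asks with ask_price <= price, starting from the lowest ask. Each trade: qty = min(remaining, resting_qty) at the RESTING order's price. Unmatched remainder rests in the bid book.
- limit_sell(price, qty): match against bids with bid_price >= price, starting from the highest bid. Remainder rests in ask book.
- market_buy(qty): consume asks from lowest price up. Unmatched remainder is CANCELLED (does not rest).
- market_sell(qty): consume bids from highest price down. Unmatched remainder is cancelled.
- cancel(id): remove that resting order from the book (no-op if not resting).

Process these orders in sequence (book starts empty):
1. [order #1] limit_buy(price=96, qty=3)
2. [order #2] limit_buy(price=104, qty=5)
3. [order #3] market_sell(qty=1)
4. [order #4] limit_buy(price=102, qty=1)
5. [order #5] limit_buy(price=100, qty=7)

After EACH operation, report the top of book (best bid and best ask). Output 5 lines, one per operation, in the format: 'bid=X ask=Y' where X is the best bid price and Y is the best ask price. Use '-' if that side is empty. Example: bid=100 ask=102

Answer: bid=96 ask=-
bid=104 ask=-
bid=104 ask=-
bid=104 ask=-
bid=104 ask=-

Derivation:
After op 1 [order #1] limit_buy(price=96, qty=3): fills=none; bids=[#1:3@96] asks=[-]
After op 2 [order #2] limit_buy(price=104, qty=5): fills=none; bids=[#2:5@104 #1:3@96] asks=[-]
After op 3 [order #3] market_sell(qty=1): fills=#2x#3:1@104; bids=[#2:4@104 #1:3@96] asks=[-]
After op 4 [order #4] limit_buy(price=102, qty=1): fills=none; bids=[#2:4@104 #4:1@102 #1:3@96] asks=[-]
After op 5 [order #5] limit_buy(price=100, qty=7): fills=none; bids=[#2:4@104 #4:1@102 #5:7@100 #1:3@96] asks=[-]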